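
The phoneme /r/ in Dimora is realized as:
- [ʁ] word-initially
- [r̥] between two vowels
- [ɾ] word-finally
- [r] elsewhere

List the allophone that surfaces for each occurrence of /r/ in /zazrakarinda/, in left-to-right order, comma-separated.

Occurrence 1 (position 4): no conditioning environment matches → elsewhere allophone [r].
Occurrence 2 (position 8): between two vowels → [r̥].

[r], [r̥]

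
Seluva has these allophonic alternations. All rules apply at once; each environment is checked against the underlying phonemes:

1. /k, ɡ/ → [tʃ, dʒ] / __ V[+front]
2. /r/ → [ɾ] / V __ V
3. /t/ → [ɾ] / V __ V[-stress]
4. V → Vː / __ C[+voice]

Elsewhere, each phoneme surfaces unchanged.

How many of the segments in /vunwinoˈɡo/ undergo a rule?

3

Segments that undergo a rule: /u/ → [uː] (rule 4); /i/ → [iː] (rule 4); /o/ → [oː] (rule 4).
All other segments surface unchanged.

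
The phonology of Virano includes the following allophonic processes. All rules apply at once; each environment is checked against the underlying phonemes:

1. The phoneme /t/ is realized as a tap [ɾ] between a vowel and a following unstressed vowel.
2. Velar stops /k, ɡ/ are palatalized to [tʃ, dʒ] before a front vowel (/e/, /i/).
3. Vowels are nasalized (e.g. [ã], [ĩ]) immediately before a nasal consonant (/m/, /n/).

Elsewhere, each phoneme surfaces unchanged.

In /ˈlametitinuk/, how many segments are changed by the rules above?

4

Segments that undergo a rule: /a/ → [ã] (rule 3); /t/ → [ɾ] (rule 1); /t/ → [ɾ] (rule 1); /i/ → [ĩ] (rule 3).
All other segments surface unchanged.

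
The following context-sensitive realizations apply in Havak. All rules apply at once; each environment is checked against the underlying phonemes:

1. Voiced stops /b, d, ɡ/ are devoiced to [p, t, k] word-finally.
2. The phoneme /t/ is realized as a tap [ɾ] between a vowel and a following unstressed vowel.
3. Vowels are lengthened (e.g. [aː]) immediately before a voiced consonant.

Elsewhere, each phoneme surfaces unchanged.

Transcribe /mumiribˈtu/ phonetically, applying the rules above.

/u/ meets the environment for rule 3 (before a voiced consonant) → [uː].
/i/ (between /m/ and /r/): before a voiced consonant, so rule 3 applies → [iː].
/i/ (between /r/ and /b/): before a voiced consonant, so rule 3 applies → [iː].
/b/ (between /i/ and /t/): rule 1 targets it, but not word-finally → unchanged [b].
/t/ (between /b/ and /u/) fails the environment for rule 2, so it stays [t].
/u/ (word-final) is in the target of rule 3 but the environment (before a voiced consonant) is not met → [u].

[muːmiːriːbˈtu]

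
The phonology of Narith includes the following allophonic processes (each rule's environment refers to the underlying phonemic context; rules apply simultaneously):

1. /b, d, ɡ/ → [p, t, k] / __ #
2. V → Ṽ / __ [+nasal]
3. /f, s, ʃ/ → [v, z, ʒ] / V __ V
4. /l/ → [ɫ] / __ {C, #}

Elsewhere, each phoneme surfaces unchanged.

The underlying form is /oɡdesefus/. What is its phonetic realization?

/o/ — word-initial; rule 2 does not apply here → [o].
/ɡ/ — between /o/ and /d/; rule 1 does not apply here → [ɡ].
/d/ (between /ɡ/ and /e/) fails the environment for rule 1, so it stays [d].
/e/ (between /d/ and /s/) fails the environment for rule 2, so it stays [e].
/s/ (between /e/ and /e/): between two vowels, so rule 3 applies → [z].
/e/ (between /s/ and /f/) is in the target of rule 2 but the environment (before a nasal consonant) is not met → [e].
/f/ — between /e/ and /u/, between two vowels — surfaces as [v] (rule 3).
/u/ (between /f/ and /s/): rule 2 targets it, but not before a nasal consonant → unchanged [u].
/s/ — word-final; rule 3 does not apply here → [s].

[oɡdezevus]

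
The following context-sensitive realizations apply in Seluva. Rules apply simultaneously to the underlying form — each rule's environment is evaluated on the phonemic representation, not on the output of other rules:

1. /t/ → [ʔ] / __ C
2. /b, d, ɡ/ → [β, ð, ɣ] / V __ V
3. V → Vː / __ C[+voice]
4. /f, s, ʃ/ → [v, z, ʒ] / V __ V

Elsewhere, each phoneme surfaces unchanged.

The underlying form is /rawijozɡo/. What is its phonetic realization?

[raːwiːjoːzɡo]

/r/ stays [r].
/a/ meets the environment for rule 3 (before a voiced consonant) → [aː].
/w/ (between /a/ and /i/) is unaffected → [w].
/i/ — between /w/ and /j/, before a voiced consonant — surfaces as [iː] (rule 3).
/j/ (between /i/ and /o/) is unaffected → [j].
/o/ meets the environment for rule 3 (before a voiced consonant) → [oː].
/z/ — not in any rule's target class → [z].
/ɡ/ (between /z/ and /o/): rule 2 targets it, but not between two vowels → unchanged [ɡ].
/o/ (word-final) fails the environment for rule 3, so it stays [o].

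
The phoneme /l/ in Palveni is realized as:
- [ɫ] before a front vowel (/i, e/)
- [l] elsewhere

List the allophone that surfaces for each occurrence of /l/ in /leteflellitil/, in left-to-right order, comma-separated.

Occurrence 1 (position 1): before a front vowel (/i, e/) → [ɫ].
Occurrence 2 (position 6): before a front vowel (/i, e/) → [ɫ].
Occurrence 3 (position 8): no conditioning environment matches → elsewhere allophone [l].
Occurrence 4 (position 9): before a front vowel (/i, e/) → [ɫ].
Occurrence 5 (position 13): no conditioning environment matches → elsewhere allophone [l].

[ɫ], [ɫ], [l], [ɫ], [l]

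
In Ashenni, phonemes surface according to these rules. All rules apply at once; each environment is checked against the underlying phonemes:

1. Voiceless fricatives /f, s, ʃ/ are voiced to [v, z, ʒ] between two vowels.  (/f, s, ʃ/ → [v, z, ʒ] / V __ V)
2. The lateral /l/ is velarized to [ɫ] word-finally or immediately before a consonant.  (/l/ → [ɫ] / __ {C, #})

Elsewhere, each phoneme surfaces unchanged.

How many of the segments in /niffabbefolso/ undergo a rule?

2

Segments that undergo a rule: /f/ → [v] (rule 1); /l/ → [ɫ] (rule 2).
All other segments surface unchanged.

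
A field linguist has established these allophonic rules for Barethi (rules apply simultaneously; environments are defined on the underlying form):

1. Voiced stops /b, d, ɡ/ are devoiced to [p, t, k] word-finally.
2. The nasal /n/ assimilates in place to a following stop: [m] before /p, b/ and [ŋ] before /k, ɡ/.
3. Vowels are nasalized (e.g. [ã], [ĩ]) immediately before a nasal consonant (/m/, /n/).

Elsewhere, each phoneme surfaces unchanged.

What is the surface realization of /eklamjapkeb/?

[eklãmjapkep]

/e/ — word-initial; rule 3 does not apply here → [e].
/k/ (between /e/ and /l/) is unaffected → [k].
/l/ — not in any rule's target class → [l].
/a/ (between /l/ and /m/) occurs before a nasal consonant → [ã] by rule 3.
/m/ (between /a/ and /j/): no rule targets it → [m].
/j/ (between /m/ and /a/): no rule targets it → [j].
/a/ (between /j/ and /p/): rule 3 targets it, but not before a nasal consonant → unchanged [a].
/p/ (between /a/ and /k/): no rule targets it → [p].
/k/ (between /p/ and /e/) is unaffected → [k].
/e/ (between /k/ and /b/) is in the target of rule 3 but the environment (before a nasal consonant) is not met → [e].
/b/ meets the environment for rule 1 (word-finally) → [p].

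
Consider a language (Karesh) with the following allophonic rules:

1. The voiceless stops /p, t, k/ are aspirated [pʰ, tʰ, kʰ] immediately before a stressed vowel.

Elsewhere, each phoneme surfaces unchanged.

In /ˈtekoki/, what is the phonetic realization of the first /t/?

[tʰ]

/t/ meets the environment for rule 1 (immediately before a stressed vowel) → [tʰ].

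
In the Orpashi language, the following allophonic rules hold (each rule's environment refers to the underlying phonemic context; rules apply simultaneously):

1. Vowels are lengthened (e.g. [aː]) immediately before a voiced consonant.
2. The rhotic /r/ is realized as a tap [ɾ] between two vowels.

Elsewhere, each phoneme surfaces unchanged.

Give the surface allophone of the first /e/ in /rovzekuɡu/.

[e]

/e/ — between /z/ and /k/; rule 1 does not apply here → [e].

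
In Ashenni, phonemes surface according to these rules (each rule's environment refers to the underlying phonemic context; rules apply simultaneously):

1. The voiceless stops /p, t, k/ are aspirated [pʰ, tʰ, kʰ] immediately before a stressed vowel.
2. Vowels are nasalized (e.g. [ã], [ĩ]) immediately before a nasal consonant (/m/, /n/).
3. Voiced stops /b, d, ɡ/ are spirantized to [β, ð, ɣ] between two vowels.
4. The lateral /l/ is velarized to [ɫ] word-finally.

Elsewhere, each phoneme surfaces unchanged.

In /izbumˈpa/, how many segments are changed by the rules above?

Segments that undergo a rule: /u/ → [ũ] (rule 2); /p/ → [pʰ] (rule 1).
All other segments surface unchanged.

2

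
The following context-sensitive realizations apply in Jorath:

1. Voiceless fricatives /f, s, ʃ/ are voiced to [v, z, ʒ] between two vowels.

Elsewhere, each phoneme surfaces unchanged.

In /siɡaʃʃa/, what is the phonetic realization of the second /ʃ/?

[ʃ]

/ʃ/ (between /ʃ/ and /a/) fails the environment for rule 1, so it stays [ʃ].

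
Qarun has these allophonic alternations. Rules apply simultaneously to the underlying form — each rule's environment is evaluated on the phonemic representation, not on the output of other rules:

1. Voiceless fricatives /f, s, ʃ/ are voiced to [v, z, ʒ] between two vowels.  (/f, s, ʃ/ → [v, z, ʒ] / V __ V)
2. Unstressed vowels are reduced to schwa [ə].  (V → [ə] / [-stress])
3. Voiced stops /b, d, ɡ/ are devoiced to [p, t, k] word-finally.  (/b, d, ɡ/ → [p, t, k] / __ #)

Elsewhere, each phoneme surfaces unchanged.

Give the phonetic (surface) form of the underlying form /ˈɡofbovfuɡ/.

[ˈɡofbəvfək]

/ɡ/ — word-initial; rule 3 does not apply here → [ɡ].
/o/ (between /ɡ/ and /f/) fails the environment for rule 2, so it stays [o].
/f/ — between /o/ and /b/; rule 1 does not apply here → [f].
/b/ (between /f/ and /o/): rule 3 targets it, but not word-finally → unchanged [b].
/o/ (between /b/ and /v/): in an unstressed syllable, so rule 2 applies → [ə].
/v/ (between /o/ and /f/): no rule targets it → [v].
/f/ (between /v/ and /u/) is in the target of rule 1 but the environment (between two vowels) is not met → [f].
/u/ (between /f/ and /ɡ/): in an unstressed syllable, so rule 2 applies → [ə].
/ɡ/ (word-final): word-finally, so rule 3 applies → [k].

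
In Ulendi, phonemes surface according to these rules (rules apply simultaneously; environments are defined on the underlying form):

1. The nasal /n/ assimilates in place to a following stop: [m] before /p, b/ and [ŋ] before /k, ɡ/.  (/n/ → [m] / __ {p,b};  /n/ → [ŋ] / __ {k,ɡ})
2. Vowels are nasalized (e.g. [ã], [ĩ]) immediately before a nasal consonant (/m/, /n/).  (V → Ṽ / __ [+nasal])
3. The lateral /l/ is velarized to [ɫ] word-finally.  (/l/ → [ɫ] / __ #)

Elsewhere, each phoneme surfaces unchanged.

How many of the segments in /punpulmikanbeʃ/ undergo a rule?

Segments that undergo a rule: /u/ → [ũ] (rule 2); /n/ → [m] (rule 1); /a/ → [ã] (rule 2); /n/ → [m] (rule 1).
All other segments surface unchanged.

4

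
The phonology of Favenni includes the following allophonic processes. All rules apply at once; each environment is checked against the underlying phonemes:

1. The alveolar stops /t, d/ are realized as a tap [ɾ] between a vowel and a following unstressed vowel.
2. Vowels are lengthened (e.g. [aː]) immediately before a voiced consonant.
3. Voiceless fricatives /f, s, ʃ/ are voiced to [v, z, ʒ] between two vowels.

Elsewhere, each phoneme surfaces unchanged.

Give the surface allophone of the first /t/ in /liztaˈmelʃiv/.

[t]

/t/ (between /z/ and /a/) fails the environment for rule 1, so it stays [t].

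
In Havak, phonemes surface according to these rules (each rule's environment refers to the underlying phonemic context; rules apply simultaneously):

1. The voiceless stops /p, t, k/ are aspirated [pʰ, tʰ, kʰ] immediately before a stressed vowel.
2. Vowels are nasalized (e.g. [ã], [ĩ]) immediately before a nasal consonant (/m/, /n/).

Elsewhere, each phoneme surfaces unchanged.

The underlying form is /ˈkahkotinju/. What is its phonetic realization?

[ˈkʰahkotĩnju]

/k/ meets the environment for rule 1 (immediately before a stressed vowel) → [kʰ].
/a/ (between /k/ and /h/) is in the target of rule 2 but the environment (before a nasal consonant) is not met → [a].
/h/ (between /a/ and /k/): no rule targets it → [h].
/k/ (between /h/ and /o/) is in the target of rule 1 but the environment (immediately before a stressed vowel) is not met → [k].
/o/ (between /k/ and /t/): rule 2 targets it, but not before a nasal consonant → unchanged [o].
/t/ — between /o/ and /i/; rule 1 does not apply here → [t].
/i/ meets the environment for rule 2 (before a nasal consonant) → [ĩ].
/n/ stays [n].
/j/ (between /n/ and /u/): no rule targets it → [j].
/u/ — word-final; rule 2 does not apply here → [u].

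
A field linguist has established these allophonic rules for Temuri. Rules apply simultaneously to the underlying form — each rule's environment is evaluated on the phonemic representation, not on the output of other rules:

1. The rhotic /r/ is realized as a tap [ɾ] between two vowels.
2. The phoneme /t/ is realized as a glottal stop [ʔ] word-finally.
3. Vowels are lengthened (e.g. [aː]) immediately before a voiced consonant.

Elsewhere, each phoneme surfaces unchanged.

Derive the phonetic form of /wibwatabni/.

[wiːbwataːbni]

/w/ stays [w].
/i/ (between /w/ and /b/) occurs before a voiced consonant → [iː] by rule 3.
/b/ (between /i/ and /w/): no rule targets it → [b].
/w/ (between /b/ and /a/): no rule targets it → [w].
/a/ (between /w/ and /t/) is in the target of rule 3 but the environment (before a voiced consonant) is not met → [a].
/t/ (between /a/ and /a/) is in the target of rule 2 but the environment (word-finally) is not met → [t].
Rule 3 applies to /a/ (between /t/ and /b/: before a voiced consonant) → [aː].
/b/ stays [b].
/n/ stays [n].
/i/ (word-final) is in the target of rule 3 but the environment (before a voiced consonant) is not met → [i].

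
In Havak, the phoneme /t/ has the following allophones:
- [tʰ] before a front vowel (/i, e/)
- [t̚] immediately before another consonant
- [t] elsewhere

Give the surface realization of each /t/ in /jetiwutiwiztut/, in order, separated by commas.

[tʰ], [tʰ], [t], [t]

Occurrence 1 (position 3): before a front vowel (/i, e/) → [tʰ].
Occurrence 2 (position 7): before a front vowel (/i, e/) → [tʰ].
Occurrence 3 (position 12): no conditioning environment matches → elsewhere allophone [t].
Occurrence 4 (position 14): no conditioning environment matches → elsewhere allophone [t].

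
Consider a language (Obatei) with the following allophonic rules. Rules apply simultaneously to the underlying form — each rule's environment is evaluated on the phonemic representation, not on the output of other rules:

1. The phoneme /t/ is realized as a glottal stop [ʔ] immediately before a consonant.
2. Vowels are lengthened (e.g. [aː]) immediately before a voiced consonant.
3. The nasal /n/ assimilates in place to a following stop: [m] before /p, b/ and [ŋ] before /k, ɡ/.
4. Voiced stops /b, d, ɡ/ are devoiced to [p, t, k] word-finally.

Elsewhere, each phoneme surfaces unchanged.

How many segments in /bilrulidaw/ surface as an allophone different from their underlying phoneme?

Segments that undergo a rule: /i/ → [iː] (rule 2); /u/ → [uː] (rule 2); /i/ → [iː] (rule 2); /a/ → [aː] (rule 2).
All other segments surface unchanged.

4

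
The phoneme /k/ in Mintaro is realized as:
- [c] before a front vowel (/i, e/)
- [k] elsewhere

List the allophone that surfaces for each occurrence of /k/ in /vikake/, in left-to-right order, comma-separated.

[k], [c]

Occurrence 1 (position 3): no conditioning environment matches → elsewhere allophone [k].
Occurrence 2 (position 5): before a front vowel → [c].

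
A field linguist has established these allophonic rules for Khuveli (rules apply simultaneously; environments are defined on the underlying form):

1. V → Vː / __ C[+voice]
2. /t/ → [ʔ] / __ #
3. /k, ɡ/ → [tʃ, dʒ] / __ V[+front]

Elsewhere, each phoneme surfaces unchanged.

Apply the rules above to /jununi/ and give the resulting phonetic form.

[juːnuːni]

/j/ (word-initial) is unaffected → [j].
/u/ (between /j/ and /n/): before a voiced consonant, so rule 1 applies → [uː].
/n/ stays [n].
/u/ (between /n/ and /n/) occurs before a voiced consonant → [uː] by rule 1.
/n/ stays [n].
/i/ (word-final) fails the environment for rule 1, so it stays [i].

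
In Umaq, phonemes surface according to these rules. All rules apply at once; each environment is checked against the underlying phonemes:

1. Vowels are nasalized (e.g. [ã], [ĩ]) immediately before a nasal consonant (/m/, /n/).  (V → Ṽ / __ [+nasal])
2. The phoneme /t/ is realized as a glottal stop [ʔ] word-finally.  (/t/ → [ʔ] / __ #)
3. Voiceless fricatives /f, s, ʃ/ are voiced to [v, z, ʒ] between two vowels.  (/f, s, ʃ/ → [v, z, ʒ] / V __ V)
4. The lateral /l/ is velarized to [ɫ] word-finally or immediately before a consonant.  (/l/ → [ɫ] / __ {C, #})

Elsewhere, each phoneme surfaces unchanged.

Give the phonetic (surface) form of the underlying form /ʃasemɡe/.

[ʃazẽmɡe]

/ʃ/ (word-initial) is in the target of rule 3 but the environment (between two vowels) is not met → [ʃ].
/a/ — between /ʃ/ and /s/; rule 1 does not apply here → [a].
/s/ meets the environment for rule 3 (between two vowels) → [z].
/e/ meets the environment for rule 1 (before a nasal consonant) → [ẽ].
/e/ — word-final; rule 1 does not apply here → [e].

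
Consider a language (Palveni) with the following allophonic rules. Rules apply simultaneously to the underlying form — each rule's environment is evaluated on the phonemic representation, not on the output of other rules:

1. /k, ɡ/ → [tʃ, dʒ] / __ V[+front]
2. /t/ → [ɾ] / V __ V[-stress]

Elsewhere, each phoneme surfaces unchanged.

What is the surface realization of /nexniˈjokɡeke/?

[nexniˈjokdʒetʃe]

/n/ (word-initial) is unaffected → [n].
/e/ (between /n/ and /x/): no rule targets it → [e].
/x/ (between /e/ and /n/) is unaffected → [x].
/n/ (between /x/ and /i/) is unaffected → [n].
/i/ — not in any rule's target class → [i].
/j/ — not in any rule's target class → [j].
/o/ (between /j/ and /k/): no rule targets it → [o].
/k/ — between /o/ and /ɡ/; rule 1 does not apply here → [k].
/ɡ/ (between /k/ and /e/) occurs before a front vowel → [dʒ] by rule 1.
/e/ stays [e].
Rule 1 applies to /k/ (between /e/ and /e/: before a front vowel) → [tʃ].
/e/ — not in any rule's target class → [e].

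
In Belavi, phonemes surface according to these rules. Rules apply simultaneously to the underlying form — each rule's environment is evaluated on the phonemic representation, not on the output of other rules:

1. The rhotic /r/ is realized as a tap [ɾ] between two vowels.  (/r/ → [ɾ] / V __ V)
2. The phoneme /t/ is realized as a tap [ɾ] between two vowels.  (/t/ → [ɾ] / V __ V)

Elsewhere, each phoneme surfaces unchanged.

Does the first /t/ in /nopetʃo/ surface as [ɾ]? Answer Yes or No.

/t/ (between /e/ and /ʃ/) is in the target of rule 2 but the environment (between two vowels) is not met → [t].
The actual realization is [t], not [ɾ].

No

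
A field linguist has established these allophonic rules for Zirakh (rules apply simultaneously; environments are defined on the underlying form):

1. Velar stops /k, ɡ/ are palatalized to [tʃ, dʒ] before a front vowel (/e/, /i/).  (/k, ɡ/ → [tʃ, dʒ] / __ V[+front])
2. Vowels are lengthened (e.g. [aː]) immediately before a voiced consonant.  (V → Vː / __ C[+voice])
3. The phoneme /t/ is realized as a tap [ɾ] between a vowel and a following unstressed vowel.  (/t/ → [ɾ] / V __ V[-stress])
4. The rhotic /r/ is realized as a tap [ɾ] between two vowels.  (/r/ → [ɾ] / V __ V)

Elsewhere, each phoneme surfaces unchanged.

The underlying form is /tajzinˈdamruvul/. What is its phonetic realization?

/t/ — word-initial; rule 3 does not apply here → [t].
/a/ (between /t/ and /j/): before a voiced consonant, so rule 2 applies → [aː].
/j/ — not in any rule's target class → [j].
/z/ (between /j/ and /i/) is unaffected → [z].
Rule 2 applies to /i/ (between /z/ and /n/: before a voiced consonant) → [iː].
/n/ (between /i/ and /d/) is unaffected → [n].
/d/ (between /n/ and /a/): no rule targets it → [d].
Rule 2 applies to /a/ (between /d/ and /m/: before a voiced consonant) → [aː].
/m/ (between /a/ and /r/) is unaffected → [m].
/r/ — between /m/ and /u/; rule 4 does not apply here → [r].
/u/ (between /r/ and /v/) occurs before a voiced consonant → [uː] by rule 2.
/v/ (between /u/ and /u/) is unaffected → [v].
/u/ meets the environment for rule 2 (before a voiced consonant) → [uː].
/l/ (word-final) is unaffected → [l].

[taːjziːnˈdaːmruːvuːl]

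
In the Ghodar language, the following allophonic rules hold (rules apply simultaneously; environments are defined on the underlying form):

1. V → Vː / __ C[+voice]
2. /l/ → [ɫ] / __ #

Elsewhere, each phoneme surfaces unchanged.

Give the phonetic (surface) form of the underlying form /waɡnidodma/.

/w/ (word-initial) is unaffected → [w].
Rule 1 applies to /a/ (between /w/ and /ɡ/: before a voiced consonant) → [aː].
/ɡ/ (between /a/ and /n/) is unaffected → [ɡ].
/n/ stays [n].
/i/ (between /n/ and /d/): before a voiced consonant, so rule 1 applies → [iː].
/d/ (between /i/ and /o/) is unaffected → [d].
Rule 1 applies to /o/ (between /d/ and /d/: before a voiced consonant) → [oː].
/d/ stays [d].
/m/ — not in any rule's target class → [m].
/a/ (word-final) fails the environment for rule 1, so it stays [a].

[waːɡniːdoːdma]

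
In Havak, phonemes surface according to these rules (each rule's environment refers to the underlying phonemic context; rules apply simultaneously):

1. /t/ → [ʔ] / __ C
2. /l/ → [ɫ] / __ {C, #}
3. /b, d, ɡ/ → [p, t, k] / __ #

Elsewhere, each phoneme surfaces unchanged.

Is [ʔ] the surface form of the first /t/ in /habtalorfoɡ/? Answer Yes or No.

No

/t/ (between /b/ and /a/) fails the environment for rule 1, so it stays [t].
The actual realization is [t], not [ʔ].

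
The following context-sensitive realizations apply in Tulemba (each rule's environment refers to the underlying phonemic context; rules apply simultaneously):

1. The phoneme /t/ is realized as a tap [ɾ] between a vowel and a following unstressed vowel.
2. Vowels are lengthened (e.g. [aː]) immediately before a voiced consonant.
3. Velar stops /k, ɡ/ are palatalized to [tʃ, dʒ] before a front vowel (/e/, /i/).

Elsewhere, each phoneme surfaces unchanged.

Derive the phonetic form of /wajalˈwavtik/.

[waːjaːlˈwaːvtik]

/w/ (word-initial): no rule targets it → [w].
Rule 2 applies to /a/ (between /w/ and /j/: before a voiced consonant) → [aː].
/j/ (between /a/ and /a/): no rule targets it → [j].
/a/ (between /j/ and /l/): before a voiced consonant, so rule 2 applies → [aː].
/l/ (between /a/ and /w/): no rule targets it → [l].
/w/ (between /l/ and /a/): no rule targets it → [w].
/a/ (between /w/ and /v/) occurs before a voiced consonant → [aː] by rule 2.
/v/ (between /a/ and /t/) is unaffected → [v].
/t/ (between /v/ and /i/) is in the target of rule 1 but the environment (between a vowel and a following unstressed vowel) is not met → [t].
/i/ — between /t/ and /k/; rule 2 does not apply here → [i].
/k/ (word-final) is in the target of rule 3 but the environment (before a front vowel) is not met → [k].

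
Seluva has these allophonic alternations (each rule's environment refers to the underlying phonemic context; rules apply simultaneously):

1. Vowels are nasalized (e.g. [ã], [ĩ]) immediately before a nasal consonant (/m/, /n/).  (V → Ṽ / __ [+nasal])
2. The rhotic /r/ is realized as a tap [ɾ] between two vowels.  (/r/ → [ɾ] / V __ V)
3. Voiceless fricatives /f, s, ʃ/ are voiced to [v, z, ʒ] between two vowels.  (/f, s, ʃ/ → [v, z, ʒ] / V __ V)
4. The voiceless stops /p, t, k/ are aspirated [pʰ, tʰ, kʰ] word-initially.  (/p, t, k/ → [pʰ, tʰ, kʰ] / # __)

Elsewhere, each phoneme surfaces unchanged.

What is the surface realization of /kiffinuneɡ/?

/k/ — word-initial, word-initially — surfaces as [kʰ] (rule 4).
/i/ (between /k/ and /f/) is in the target of rule 1 but the environment (before a nasal consonant) is not met → [i].
/f/ (between /i/ and /f/): rule 3 targets it, but not between two vowels → unchanged [f].
/f/ (between /f/ and /i/): rule 3 targets it, but not between two vowels → unchanged [f].
Rule 1 applies to /i/ (between /f/ and /n/: before a nasal consonant) → [ĩ].
/n/ (between /i/ and /u/) is unaffected → [n].
/u/ — between /n/ and /n/, before a nasal consonant — surfaces as [ũ] (rule 1).
/n/ — not in any rule's target class → [n].
/e/ — between /n/ and /ɡ/; rule 1 does not apply here → [e].
/ɡ/ stays [ɡ].

[kʰiffĩnũneɡ]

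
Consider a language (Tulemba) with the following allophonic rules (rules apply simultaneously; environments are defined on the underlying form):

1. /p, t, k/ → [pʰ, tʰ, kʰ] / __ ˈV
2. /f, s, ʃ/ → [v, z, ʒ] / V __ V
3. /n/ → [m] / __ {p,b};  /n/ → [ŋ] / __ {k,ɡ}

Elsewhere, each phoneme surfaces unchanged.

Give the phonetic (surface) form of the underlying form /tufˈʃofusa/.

[tufˈʃovuza]

/t/ — word-initial; rule 1 does not apply here → [t].
/u/ — not in any rule's target class → [u].
/f/ (between /u/ and /ʃ/) fails the environment for rule 2, so it stays [f].
/ʃ/ (between /f/ and /o/) is in the target of rule 2 but the environment (between two vowels) is not met → [ʃ].
/o/ stays [o].
/f/ (between /o/ and /u/): between two vowels, so rule 2 applies → [v].
/u/ — not in any rule's target class → [u].
/s/ (between /u/ and /a/) occurs between two vowels → [z] by rule 2.
/a/ — not in any rule's target class → [a].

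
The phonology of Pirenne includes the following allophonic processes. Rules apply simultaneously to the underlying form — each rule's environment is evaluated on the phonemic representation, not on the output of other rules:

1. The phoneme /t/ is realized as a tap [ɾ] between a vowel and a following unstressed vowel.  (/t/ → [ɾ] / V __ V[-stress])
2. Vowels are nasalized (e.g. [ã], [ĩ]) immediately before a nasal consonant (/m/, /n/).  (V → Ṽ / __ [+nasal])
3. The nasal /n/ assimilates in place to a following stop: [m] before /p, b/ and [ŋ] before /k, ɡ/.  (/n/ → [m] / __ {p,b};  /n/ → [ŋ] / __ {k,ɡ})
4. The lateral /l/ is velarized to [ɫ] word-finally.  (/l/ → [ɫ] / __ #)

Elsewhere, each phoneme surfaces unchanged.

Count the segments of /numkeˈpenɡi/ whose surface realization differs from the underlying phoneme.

3

Segments that undergo a rule: /u/ → [ũ] (rule 2); /e/ → [ẽ] (rule 2); /n/ → [ŋ] (rule 3).
All other segments surface unchanged.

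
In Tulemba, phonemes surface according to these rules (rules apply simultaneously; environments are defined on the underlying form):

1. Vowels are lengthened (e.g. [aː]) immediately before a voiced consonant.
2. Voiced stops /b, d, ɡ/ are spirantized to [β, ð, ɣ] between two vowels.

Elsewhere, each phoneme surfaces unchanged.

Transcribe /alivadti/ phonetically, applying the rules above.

[aːliːvaːdti]

/a/ (word-initial): before a voiced consonant, so rule 1 applies → [aː].
/l/ — not in any rule's target class → [l].
/i/ — between /l/ and /v/, before a voiced consonant — surfaces as [iː] (rule 1).
/v/ (between /i/ and /a/) is unaffected → [v].
Rule 1 applies to /a/ (between /v/ and /d/: before a voiced consonant) → [aː].
/d/ — between /a/ and /t/; rule 2 does not apply here → [d].
/t/ — not in any rule's target class → [t].
/i/ (word-final) fails the environment for rule 1, so it stays [i].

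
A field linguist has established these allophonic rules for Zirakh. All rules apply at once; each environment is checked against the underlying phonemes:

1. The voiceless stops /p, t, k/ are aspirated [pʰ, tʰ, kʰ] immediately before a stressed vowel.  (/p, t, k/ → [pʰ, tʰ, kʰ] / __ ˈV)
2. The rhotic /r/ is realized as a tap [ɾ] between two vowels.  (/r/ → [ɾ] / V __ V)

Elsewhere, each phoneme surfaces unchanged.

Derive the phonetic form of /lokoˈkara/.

[lokoˈkʰaɾa]

/l/ stays [l].
/o/ (between /l/ and /k/): no rule targets it → [o].
/k/ — between /o/ and /o/; rule 1 does not apply here → [k].
/o/ stays [o].
Rule 1 applies to /k/ (between /o/ and /a/: immediately before a stressed vowel) → [kʰ].
/a/ (between /k/ and /r/): no rule targets it → [a].
Rule 2 applies to /r/ (between /a/ and /a/: between two vowels) → [ɾ].
/a/ (word-final): no rule targets it → [a].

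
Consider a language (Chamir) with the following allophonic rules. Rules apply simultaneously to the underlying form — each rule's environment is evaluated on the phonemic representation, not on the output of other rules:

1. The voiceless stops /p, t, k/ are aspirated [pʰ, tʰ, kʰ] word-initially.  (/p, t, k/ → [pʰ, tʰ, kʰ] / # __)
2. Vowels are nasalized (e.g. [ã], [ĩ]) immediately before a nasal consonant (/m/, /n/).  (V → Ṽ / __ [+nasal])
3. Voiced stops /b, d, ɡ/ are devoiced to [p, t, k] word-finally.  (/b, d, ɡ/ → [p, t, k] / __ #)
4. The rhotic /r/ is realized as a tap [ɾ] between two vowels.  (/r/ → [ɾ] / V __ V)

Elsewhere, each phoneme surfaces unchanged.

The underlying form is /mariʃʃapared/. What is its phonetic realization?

[maɾiʃʃapaɾet]

/m/ stays [m].
/a/ (between /m/ and /r/) fails the environment for rule 2, so it stays [a].
/r/ meets the environment for rule 4 (between two vowels) → [ɾ].
/i/ (between /r/ and /ʃ/) fails the environment for rule 2, so it stays [i].
/ʃ/ (between /i/ and /ʃ/): no rule targets it → [ʃ].
/ʃ/ stays [ʃ].
/a/ — between /ʃ/ and /p/; rule 2 does not apply here → [a].
/p/ — between /a/ and /a/; rule 1 does not apply here → [p].
/a/ (between /p/ and /r/) fails the environment for rule 2, so it stays [a].
Rule 4 applies to /r/ (between /a/ and /e/: between two vowels) → [ɾ].
/e/ (between /r/ and /d/) is in the target of rule 2 but the environment (before a nasal consonant) is not met → [e].
/d/ (word-final) occurs word-finally → [t] by rule 3.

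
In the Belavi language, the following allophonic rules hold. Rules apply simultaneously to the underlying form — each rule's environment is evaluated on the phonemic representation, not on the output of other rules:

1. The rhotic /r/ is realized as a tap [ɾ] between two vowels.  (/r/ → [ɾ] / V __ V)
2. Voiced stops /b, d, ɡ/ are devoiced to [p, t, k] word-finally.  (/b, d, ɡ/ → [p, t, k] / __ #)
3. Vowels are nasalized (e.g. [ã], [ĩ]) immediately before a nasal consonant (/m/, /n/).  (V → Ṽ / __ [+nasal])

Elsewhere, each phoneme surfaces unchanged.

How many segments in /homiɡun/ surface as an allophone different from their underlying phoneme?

Segments that undergo a rule: /o/ → [õ] (rule 3); /u/ → [ũ] (rule 3).
All other segments surface unchanged.

2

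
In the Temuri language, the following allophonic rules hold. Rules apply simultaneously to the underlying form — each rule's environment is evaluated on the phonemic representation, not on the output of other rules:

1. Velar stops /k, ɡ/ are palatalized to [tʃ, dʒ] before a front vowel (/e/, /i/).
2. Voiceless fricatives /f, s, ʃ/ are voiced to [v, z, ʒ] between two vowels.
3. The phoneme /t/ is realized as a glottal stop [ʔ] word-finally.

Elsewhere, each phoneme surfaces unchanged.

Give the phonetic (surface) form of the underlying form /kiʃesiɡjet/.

/k/ — word-initial, before a front vowel — surfaces as [tʃ] (rule 1).
/i/ (between /k/ and /ʃ/): no rule targets it → [i].
/ʃ/ (between /i/ and /e/): between two vowels, so rule 2 applies → [ʒ].
/e/ stays [e].
/s/ (between /e/ and /i/): between two vowels, so rule 2 applies → [z].
/i/ (between /s/ and /ɡ/): no rule targets it → [i].
/ɡ/ (between /i/ and /j/) is in the target of rule 1 but the environment (before a front vowel) is not met → [ɡ].
/j/ (between /ɡ/ and /e/) is unaffected → [j].
/e/ (between /j/ and /t/): no rule targets it → [e].
/t/ — word-final, word-finally — surfaces as [ʔ] (rule 3).

[tʃiʒeziɡjeʔ]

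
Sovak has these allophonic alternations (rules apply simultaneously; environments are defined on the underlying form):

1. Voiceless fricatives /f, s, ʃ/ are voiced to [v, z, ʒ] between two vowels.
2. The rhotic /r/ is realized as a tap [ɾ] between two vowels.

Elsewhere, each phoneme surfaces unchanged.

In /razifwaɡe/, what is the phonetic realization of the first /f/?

/f/ (between /i/ and /w/) is in the target of rule 1 but the environment (between two vowels) is not met → [f].

[f]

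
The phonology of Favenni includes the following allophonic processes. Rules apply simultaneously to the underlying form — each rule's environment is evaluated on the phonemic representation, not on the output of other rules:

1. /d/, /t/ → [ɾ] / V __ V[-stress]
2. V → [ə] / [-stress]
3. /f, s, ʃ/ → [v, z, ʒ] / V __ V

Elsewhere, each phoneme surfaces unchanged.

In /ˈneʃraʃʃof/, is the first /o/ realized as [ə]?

Yes

Rule 2 applies to /o/ (between /ʃ/ and /f/: in an unstressed syllable) → [ə].
The actual realization is [ə], which matches [ə].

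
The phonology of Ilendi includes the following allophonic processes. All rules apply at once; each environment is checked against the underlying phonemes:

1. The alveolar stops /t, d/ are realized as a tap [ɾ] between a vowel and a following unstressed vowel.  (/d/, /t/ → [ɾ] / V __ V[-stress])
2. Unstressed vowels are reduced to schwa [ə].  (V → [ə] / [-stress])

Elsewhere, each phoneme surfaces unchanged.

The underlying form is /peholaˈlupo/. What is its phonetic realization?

[pəhələˈlupə]

/p/ (word-initial) is unaffected → [p].
/e/ meets the environment for rule 2 (in an unstressed syllable) → [ə].
/h/ (between /e/ and /o/) is unaffected → [h].
/o/ (between /h/ and /l/): in an unstressed syllable, so rule 2 applies → [ə].
/l/ stays [l].
/a/ — between /l/ and /l/, in an unstressed syllable — surfaces as [ə] (rule 2).
/l/ — not in any rule's target class → [l].
/u/ (between /l/ and /p/) is in the target of rule 2 but the environment (in an unstressed syllable) is not met → [u].
/p/ stays [p].
/o/ (word-final) occurs in an unstressed syllable → [ə] by rule 2.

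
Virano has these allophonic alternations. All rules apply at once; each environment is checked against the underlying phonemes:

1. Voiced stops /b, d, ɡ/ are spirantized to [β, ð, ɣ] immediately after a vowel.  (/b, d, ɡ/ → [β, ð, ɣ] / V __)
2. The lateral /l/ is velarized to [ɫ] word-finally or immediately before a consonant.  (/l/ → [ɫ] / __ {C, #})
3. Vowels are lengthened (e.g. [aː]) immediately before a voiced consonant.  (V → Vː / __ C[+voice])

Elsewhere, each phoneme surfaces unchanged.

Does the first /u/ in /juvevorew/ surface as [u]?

No

/u/ (between /j/ and /v/): before a voiced consonant, so rule 3 applies → [uː].
The actual realization is [uː], not [u].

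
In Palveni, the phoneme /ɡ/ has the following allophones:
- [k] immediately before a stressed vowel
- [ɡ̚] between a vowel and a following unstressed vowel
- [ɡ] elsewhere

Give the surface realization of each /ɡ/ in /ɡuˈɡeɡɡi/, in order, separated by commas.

[ɡ], [k], [ɡ], [ɡ]

Occurrence 1 (position 1): no conditioning environment matches → elsewhere allophone [ɡ].
Occurrence 2 (position 3): immediately before a stressed vowel → [k].
Occurrence 3 (position 5): no conditioning environment matches → elsewhere allophone [ɡ].
Occurrence 4 (position 6): no conditioning environment matches → elsewhere allophone [ɡ].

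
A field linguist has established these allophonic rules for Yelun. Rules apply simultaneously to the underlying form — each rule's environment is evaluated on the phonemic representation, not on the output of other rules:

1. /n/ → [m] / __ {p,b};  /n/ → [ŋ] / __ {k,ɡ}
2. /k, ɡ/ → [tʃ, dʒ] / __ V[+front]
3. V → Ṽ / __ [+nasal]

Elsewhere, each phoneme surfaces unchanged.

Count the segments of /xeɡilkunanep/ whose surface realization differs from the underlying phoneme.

Segments that undergo a rule: /ɡ/ → [dʒ] (rule 2); /u/ → [ũ] (rule 3); /a/ → [ã] (rule 3).
All other segments surface unchanged.

3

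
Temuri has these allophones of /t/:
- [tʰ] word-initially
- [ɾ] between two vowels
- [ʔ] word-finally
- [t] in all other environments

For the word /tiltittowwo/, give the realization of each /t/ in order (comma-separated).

[tʰ], [t], [t], [t]

Occurrence 1 (position 1): word-initially → [tʰ].
Occurrence 2 (position 4): no conditioning environment matches → elsewhere allophone [t].
Occurrence 3 (position 6): no conditioning environment matches → elsewhere allophone [t].
Occurrence 4 (position 7): no conditioning environment matches → elsewhere allophone [t].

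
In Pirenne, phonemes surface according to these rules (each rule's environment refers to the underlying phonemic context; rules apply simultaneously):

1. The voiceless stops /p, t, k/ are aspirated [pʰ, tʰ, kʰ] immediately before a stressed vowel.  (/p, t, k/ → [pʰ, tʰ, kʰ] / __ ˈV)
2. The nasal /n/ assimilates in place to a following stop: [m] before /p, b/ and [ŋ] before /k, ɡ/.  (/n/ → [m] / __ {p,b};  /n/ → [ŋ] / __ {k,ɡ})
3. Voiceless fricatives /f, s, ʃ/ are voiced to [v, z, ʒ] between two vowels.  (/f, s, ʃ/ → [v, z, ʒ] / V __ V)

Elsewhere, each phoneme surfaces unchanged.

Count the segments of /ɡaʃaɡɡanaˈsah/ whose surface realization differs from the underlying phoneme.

Segments that undergo a rule: /ʃ/ → [ʒ] (rule 3); /s/ → [z] (rule 3).
All other segments surface unchanged.

2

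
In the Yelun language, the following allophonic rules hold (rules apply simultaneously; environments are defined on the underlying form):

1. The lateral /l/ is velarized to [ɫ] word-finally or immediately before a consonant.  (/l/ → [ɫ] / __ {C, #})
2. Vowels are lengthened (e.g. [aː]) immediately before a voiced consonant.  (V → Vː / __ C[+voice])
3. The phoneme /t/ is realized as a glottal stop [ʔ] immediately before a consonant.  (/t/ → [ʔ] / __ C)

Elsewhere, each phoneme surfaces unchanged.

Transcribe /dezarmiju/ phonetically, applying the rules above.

[deːzaːrmiːju]

/d/ stays [d].
/e/ (between /d/ and /z/) occurs before a voiced consonant → [eː] by rule 2.
/z/ — not in any rule's target class → [z].
/a/ (between /z/ and /r/) occurs before a voiced consonant → [aː] by rule 2.
/r/ (between /a/ and /m/) is unaffected → [r].
/m/ — not in any rule's target class → [m].
/i/ — between /m/ and /j/, before a voiced consonant — surfaces as [iː] (rule 2).
/j/ — not in any rule's target class → [j].
/u/ — word-final; rule 2 does not apply here → [u].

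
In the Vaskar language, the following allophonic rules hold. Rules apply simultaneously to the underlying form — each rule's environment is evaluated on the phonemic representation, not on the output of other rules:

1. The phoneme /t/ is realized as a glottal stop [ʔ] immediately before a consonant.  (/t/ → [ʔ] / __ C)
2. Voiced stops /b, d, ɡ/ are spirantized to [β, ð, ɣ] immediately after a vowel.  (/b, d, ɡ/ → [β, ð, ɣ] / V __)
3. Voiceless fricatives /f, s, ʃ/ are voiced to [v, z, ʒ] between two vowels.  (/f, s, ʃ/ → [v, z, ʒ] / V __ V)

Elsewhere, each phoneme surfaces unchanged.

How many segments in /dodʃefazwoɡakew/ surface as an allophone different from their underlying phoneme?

3

Segments that undergo a rule: /d/ → [ð] (rule 2); /f/ → [v] (rule 3); /ɡ/ → [ɣ] (rule 2).
All other segments surface unchanged.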